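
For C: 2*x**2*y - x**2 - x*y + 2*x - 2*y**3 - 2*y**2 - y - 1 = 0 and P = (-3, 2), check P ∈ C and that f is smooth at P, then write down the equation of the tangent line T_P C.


Tangent line at P: -18*x - 12*y - 30 = 0.

Step 1: f(-3, 2) = 0, so P lies on C.
Step 2: partial derivatives
  f_x(x, y) = 4*x*y - 2*x - y + 2, f_y(x, y) = 2*x**2 - x - 6*y**2 - 4*y - 1.
  f_x(P) = -18, f_y(P) = -12 (gradient nonzero, so P is smooth).
Step 3: tangent line at P: -18·(x − -3) + -12·(y − 2) = 0.
Expanding: -18*x - 12*y - 30 = 0.


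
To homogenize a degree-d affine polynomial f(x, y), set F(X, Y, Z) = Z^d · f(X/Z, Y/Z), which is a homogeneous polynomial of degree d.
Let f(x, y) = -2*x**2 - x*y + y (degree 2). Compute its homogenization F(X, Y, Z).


F(X, Y, Z) = -2*X**2 - X*Y + Y*Z

deg(f) = 2.
Substitute x = X/Z, y = Y/Z into f, then multiply by Z^2.
  monomial -2·x^2·y^0 ↦ -2·X^2·Y^0·Z^0.
  monomial -1·x^1·y^1 ↦ -1·X^1·Y^1·Z^0.
  monomial 1·x^0·y^1 ↦ 1·X^0·Y^1·Z^1.
Collecting: F(X, Y, Z) = -2*X**2 - X*Y + Y*Z.


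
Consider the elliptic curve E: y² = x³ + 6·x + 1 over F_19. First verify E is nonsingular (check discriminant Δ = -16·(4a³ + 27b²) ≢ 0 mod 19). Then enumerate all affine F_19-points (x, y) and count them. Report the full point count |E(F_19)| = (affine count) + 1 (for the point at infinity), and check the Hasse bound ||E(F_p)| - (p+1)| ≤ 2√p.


Affine points = {(0, 1), (0, 18), (5, 2), (5, 17), (6, 5), (6, 14), (7, 5), (7, 14), (9, 9), (9, 10), (10, 4), (10, 15), (11, 7), (11, 12), (14, 6), (14, 13), (17, 0)}; affine count = 17; |E(F_19)| = 18.

Discriminant check: Δ ∝ 4a³ + 27b² = 4·6³ + 27·1² = 4·216 + 27·1 ≡ 17 (mod 19). Nonzero ⇒ E is nonsingular.
For each x ∈ F_19, compute rhs = x³ + 6·x + 1 mod 19, then count y ∈ F_19 with y² ≡ rhs.
  x = 0: rhs = 1, matching y values: 1, 18 (2 points).
  x = 1: rhs = 8, matching y values: none (0 points).
  x = 2: rhs = 2, matching y values: none (0 points).
  x = 3: rhs = 8, matching y values: none (0 points).
  x = 4: rhs = 13, matching y values: none (0 points).
  x = 5: rhs = 4, matching y values: 2, 17 (2 points).
  x = 6: rhs = 6, matching y values: 5, 14 (2 points).
  x = 7: rhs = 6, matching y values: 5, 14 (2 points).
  x = 8: rhs = 10, matching y values: none (0 points).
  x = 9: rhs = 5, matching y values: 9, 10 (2 points).
  x = 10: rhs = 16, matching y values: 4, 15 (2 points).
  x = 11: rhs = 11, matching y values: 7, 12 (2 points).
  x = 12: rhs = 15, matching y values: none (0 points).
  x = 13: rhs = 15, matching y values: none (0 points).
  x = 14: rhs = 17, matching y values: 6, 13 (2 points).
  x = 15: rhs = 8, matching y values: none (0 points).
  x = 16: rhs = 13, matching y values: none (0 points).
  x = 17: rhs = 0, matching y values: 0 (1 points).
  x = 18: rhs = 13, matching y values: none (0 points).
Total affine count: 17.
Full point count |E(F_19)| = 17 + 1 = 18.
Hasse bound: |18 − (19+1)| = |-2| = 2 ≤ 2√19 ≈ 8.7178 ✓.


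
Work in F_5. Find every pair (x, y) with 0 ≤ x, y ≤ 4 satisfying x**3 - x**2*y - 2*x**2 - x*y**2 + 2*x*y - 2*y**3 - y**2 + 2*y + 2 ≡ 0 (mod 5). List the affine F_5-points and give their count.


Affine F_5-points: {(0, 3), (1, 1), (3, 4)}; count = 3.

For each of the 25 pairs (x, y) ∈ F_5², evaluate f(x, y) mod 5. Record the zeros.
  x = 0: [0↦2, 1↦1, 2↦1, 3↦0, 4↦1]  zeros at y ∈ {3}
  x = 1: [0↦1, 1↦0, 2↦3, 3↦3, 4↦3]  zeros at y ∈ {1}
  x = 2: [0↦2, 1↦4, 2↦3, 3↦2, 4↦4]  zeros at y ∈ ∅
  x = 3: [0↦1, 1↦4, 2↦2, 3↦3, 4↦0]  zeros at y ∈ {4}
  x = 4: [0↦4, 1↦1, 2↦1, 3↦2, 4↦2]  zeros at y ∈ ∅
Collecting zeros: affine points = {(0, 3), (1, 1), (3, 4)}.
Total count |C(F_5)_aff| = 3.


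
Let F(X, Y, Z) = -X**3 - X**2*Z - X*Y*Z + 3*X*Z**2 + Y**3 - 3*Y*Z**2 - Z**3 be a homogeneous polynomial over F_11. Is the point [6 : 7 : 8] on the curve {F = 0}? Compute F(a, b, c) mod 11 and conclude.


F(6,7,8) ≡ 9 (mod 11); P is NOT on the curve.

Evaluate F(6, 7, 8) term-by-term (mod 11).
  -X**3 ↦ -1·216·1·1 = -216
  -X**2*Z ↦ -1·36·1·8 = -288
  -X*Y*Z ↦ -1·6·7·8 = -336
  3*X*Z**2 ↦ 3·6·1·64 = 1152
  Y**3 ↦ 1·1·343·1 = 343
  -3*Y*Z**2 ↦ -3·1·7·64 = -1344
  -Z**3 ↦ -1·1·1·512 = -512
Sum: F(6, 7, 8) = (-216) + (-288) + (-336) + (1152) + (343) + (-1344) + (-512) = -1201.
Reducing mod 11: -1201 ≡ 9 (mod 11).
Since F(a, b, c) ≡ 9 ≠ 0 (mod 11), P does NOT lie on the curve.


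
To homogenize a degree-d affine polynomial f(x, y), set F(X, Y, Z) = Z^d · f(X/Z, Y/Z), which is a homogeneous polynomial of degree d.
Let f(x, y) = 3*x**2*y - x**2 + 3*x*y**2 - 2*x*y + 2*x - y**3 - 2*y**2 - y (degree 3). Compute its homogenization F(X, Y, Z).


F(X, Y, Z) = 3*X**2*Y - X**2*Z + 3*X*Y**2 - 2*X*Y*Z + 2*X*Z**2 - Y**3 - 2*Y**2*Z - Y*Z**2

deg(f) = 3.
Substitute x = X/Z, y = Y/Z into f, then multiply by Z^3.
  monomial 3·x^2·y^1 ↦ 3·X^2·Y^1·Z^0.
  monomial -1·x^2·y^0 ↦ -1·X^2·Y^0·Z^1.
  monomial 3·x^1·y^2 ↦ 3·X^1·Y^2·Z^0.
  monomial -2·x^1·y^1 ↦ -2·X^1·Y^1·Z^1.
  monomial 2·x^1·y^0 ↦ 2·X^1·Y^0·Z^2.
  monomial -1·x^0·y^3 ↦ -1·X^0·Y^3·Z^0.
  monomial -2·x^0·y^2 ↦ -2·X^0·Y^2·Z^1.
  monomial -1·x^0·y^1 ↦ -1·X^0·Y^1·Z^2.
Collecting: F(X, Y, Z) = 3*X**2*Y - X**2*Z + 3*X*Y**2 - 2*X*Y*Z + 2*X*Z**2 - Y**3 - 2*Y**2*Z - Y*Z**2.


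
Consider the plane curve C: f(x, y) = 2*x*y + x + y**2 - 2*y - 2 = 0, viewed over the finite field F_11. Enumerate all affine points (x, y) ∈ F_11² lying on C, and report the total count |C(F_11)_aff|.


Affine F_11-points: {(0, 6), (0, 7), (1, 1), (1, 10), (2, 0), (2, 9), (3, 3), (3, 4), (7, 2), (7, 8)}; count = 10.

For each of the 121 pairs (x, y) ∈ F_11², evaluate f(x, y) mod 11. Record the zeros.
  x = 0: [0↦9, 1↦8, 2↦9, 3↦1, 4↦6, 5↦2, 6↦0, 7↦0, 8↦2, 9↦6, 10↦1]  zeros at y ∈ {6, 7}
  x = 1: [0↦10, 1↦0, 2↦3, 3↦8, 4↦4, 5↦2, 6↦2, 7↦4, 8↦8, 9↦3, 10↦0]  zeros at y ∈ {1, 10}
  x = 2: [0↦0, 1↦3, 2↦8, 3↦4, 4↦2, 5↦2, 6↦4, 7↦8, 8↦3, 9↦0, 10↦10]  zeros at y ∈ {0, 9}
  x = 3: [0↦1, 1↦6, 2↦2, 3↦0, 4↦0, 5↦2, 6↦6, 7↦1, 8↦9, 9↦8, 10↦9]  zeros at y ∈ {3, 4}
  x = 4: [0↦2, 1↦9, 2↦7, 3↦7, 4↦9, 5↦2, 6↦8, 7↦5, 8↦4, 9↦5, 10↦8]  zeros at y ∈ ∅
  x = 5: [0↦3, 1↦1, 2↦1, 3↦3, 4↦7, 5↦2, 6↦10, 7↦9, 8↦10, 9↦2, 10↦7]  zeros at y ∈ ∅
  x = 6: [0↦4, 1↦4, 2↦6, 3↦10, 4↦5, 5↦2, 6↦1, 7↦2, 8↦5, 9↦10, 10↦6]  zeros at y ∈ ∅
  x = 7: [0↦5, 1↦7, 2↦0, 3↦6, 4↦3, 5↦2, 6↦3, 7↦6, 8↦0, 9↦7, 10↦5]  zeros at y ∈ {2, 8}
  x = 8: [0↦6, 1↦10, 2↦5, 3↦2, 4↦1, 5↦2, 6↦5, 7↦10, 8↦6, 9↦4, 10↦4]  zeros at y ∈ ∅
  x = 9: [0↦7, 1↦2, 2↦10, 3↦9, 4↦10, 5↦2, 6↦7, 7↦3, 8↦1, 9↦1, 10↦3]  zeros at y ∈ ∅
  x = 10: [0↦8, 1↦5, 2↦4, 3↦5, 4↦8, 5↦2, 6↦9, 7↦7, 8↦7, 9↦9, 10↦2]  zeros at y ∈ ∅
Collecting zeros: affine points = {(0, 6), (0, 7), (1, 1), (1, 10), (2, 0), (2, 9), (3, 3), (3, 4), (7, 2), (7, 8)}.
Total count |C(F_11)_aff| = 10.


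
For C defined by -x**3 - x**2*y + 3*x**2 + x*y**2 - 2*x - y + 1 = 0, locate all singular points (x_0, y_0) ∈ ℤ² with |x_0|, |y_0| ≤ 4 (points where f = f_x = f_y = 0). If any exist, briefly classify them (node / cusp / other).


Singular points: {(1, 1)}; classification: node.

Compute partial derivatives:
  f_x = -3*x**2 - 2*x*y + 6*x + y**2 - 2.
  f_y = -x**2 + 2*x*y - 1.
Scan x_0 ∈ {−4, ..., 4}. For each x_0, f_y(x_0, y) is a polynomial in y; find its integer roots y ∈ {−4, ..., 4}, then test f_x and f at those candidates.
  x = -4: f_y(-4, y) = -8*y - 17; no integer root y with |y| ≤ 4.
  x = -3: f_y(-3, y) = -6*y - 10; no integer root y with |y| ≤ 4.
  x = -2: f_y(-2, y) = -4*y - 5; no integer root y with |y| ≤ 4.
  x = -1: f_y(-1, y) = -2*y - 2; vanishes at y ∈ {-1}. (-1, -1): f_x = -12 ≠ 0.
  x = 0: f_y(0, y) = -1; no integer root y with |y| ≤ 4.
  x = 1: f_y(1, y) = 2*y - 2; vanishes at y ∈ {1}. (1, 1): f_x = 0, f = 0 — SINGULAR.
  x = 2: f_y(2, y) = 4*y - 5; no integer root y with |y| ≤ 4.
  x = 3: f_y(3, y) = 6*y - 10; no integer root y with |y| ≤ 4.
  x = 4: f_y(4, y) = 8*y - 17; no integer root y with |y| ≤ 4.
Only singular point on the grid: (1, 1).
Classify: substitute x = 1 + u, y = 1 + v and expand: f = -u**3 - u**2*v - u**2 + u*v**2 + v**2.
No constant or linear terms (consistent with a singular point). Quadratic part: -u**2 + v**2. Cubic part: -u**3 - u**2*v + u*v**2.
The quadratic part v**2 - u**2 = (v − u)(v + u) splits into two distinct linear factors, so there are two distinct tangent lines y − 1 = ±(x − 1) — this is a node (ordinary double point).
Classification: node.


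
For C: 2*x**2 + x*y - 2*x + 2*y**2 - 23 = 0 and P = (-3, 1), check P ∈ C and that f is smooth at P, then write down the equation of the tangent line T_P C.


Tangent line at P: -13*x + y - 40 = 0.

Step 1: f(-3, 1) = 0, so P lies on C.
Step 2: partial derivatives
  f_x(x, y) = 4*x + y - 2, f_y(x, y) = x + 4*y.
  f_x(P) = -13, f_y(P) = 1 (gradient nonzero, so P is smooth).
Step 3: tangent line at P: -13·(x − -3) + 1·(y − 1) = 0.
Expanding: -13*x + y - 40 = 0.


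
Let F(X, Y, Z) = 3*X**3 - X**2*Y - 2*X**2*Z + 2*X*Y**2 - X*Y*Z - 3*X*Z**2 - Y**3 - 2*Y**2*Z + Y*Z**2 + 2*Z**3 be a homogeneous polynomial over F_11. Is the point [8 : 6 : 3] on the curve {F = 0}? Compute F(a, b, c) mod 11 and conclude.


F(8,6,3) ≡ 0 (mod 11); P is on the curve.

Evaluate F(8, 6, 3) term-by-term (mod 11).
  3*X**3 ↦ 3·512·1·1 = 1536
  -X**2*Y ↦ -1·64·6·1 = -384
  -2*X**2*Z ↦ -2·64·1·3 = -384
  2*X*Y**2 ↦ 2·8·36·1 = 576
  -X*Y*Z ↦ -1·8·6·3 = -144
  -3*X*Z**2 ↦ -3·8·1·9 = -216
  -Y**3 ↦ -1·1·216·1 = -216
  -2*Y**2*Z ↦ -2·1·36·3 = -216
  Y*Z**2 ↦ 1·1·6·9 = 54
  2*Z**3 ↦ 2·1·1·27 = 54
Sum: F(8, 6, 3) = (1536) + (-384) + (-384) + (576) + (-144) + (-216) + (-216) + (-216) + (54) + (54) = 660.
Reducing mod 11: 660 ≡ 0 (mod 11).
Since F(a, b, c) ≡ 0 (mod 11), P lies on the curve.


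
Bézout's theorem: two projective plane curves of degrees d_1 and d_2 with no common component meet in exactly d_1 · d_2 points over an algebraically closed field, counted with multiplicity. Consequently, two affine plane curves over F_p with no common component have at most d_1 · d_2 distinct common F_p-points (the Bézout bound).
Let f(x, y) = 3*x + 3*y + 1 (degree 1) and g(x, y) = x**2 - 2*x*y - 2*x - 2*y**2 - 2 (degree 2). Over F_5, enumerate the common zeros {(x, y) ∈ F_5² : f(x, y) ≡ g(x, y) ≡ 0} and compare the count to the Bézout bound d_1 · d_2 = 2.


Common zeros: {(0, 3), (1, 2)}; count = 2; Bézout bound = 2.

deg(f) = 1, deg(g) = 2, so Bézout bound = 2.
Scan x ∈ F_5. For each x, list the y ∈ F_5 with f(x, y) ≡ 0 and those with g(x, y) ≡ 0 (mod 5); the common zeros in that column are the intersection.
  x = 0: f ≡ 0 at y ∈ {3}; g ≡ 0 at y ∈ {2, 3}; common: {3}.
  x = 1: f ≡ 0 at y ∈ {2}; g ≡ 0 at y ∈ {2}; common: {2}.
  x = 2: f ≡ 0 at y ∈ {1}; g ≡ 0 at y ∈ {4}; common: ∅.
  x = 3: f ≡ 0 at y ∈ {0}; g ≡ 0 at y ∈ {3, 4}; common: ∅.
  x = 4: f ≡ 0 at y ∈ {4}; g ≡ 0 at y ∈ ∅; common: ∅.
Collecting: common zeros = {(0, 3), (1, 2)}, so the count is 2.
Comparison with the Bézout bound: 2 ≤ 2 = deg(f)·deg(g), as expected for curves with no common component (the bound is attained).


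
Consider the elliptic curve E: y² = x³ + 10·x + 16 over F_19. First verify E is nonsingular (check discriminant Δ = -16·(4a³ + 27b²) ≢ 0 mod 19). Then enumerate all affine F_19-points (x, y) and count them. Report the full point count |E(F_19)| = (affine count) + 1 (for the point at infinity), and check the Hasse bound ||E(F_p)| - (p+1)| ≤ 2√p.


Affine points = {(0, 4), (0, 15), (2, 5), (2, 14), (3, 4), (3, 15), (4, 5), (4, 14), (5, 1), (5, 18), (6, 8), (6, 11), (7, 7), (7, 12), (8, 0), (13, 5), (13, 14), (15, 8), (15, 11), (16, 4), (16, 15), (17, 8), (17, 11), (18, 9), (18, 10)}; affine count = 25; |E(F_19)| = 26.

Discriminant check: Δ ∝ 4a³ + 27b² = 4·10³ + 27·16² = 4·1000 + 27·256 ≡ 6 (mod 19). Nonzero ⇒ E is nonsingular.
For each x ∈ F_19, compute rhs = x³ + 10·x + 16 mod 19, then count y ∈ F_19 with y² ≡ rhs.
  x = 0: rhs = 16, matching y values: 4, 15 (2 points).
  x = 1: rhs = 8, matching y values: none (0 points).
  x = 2: rhs = 6, matching y values: 5, 14 (2 points).
  x = 3: rhs = 16, matching y values: 4, 15 (2 points).
  x = 4: rhs = 6, matching y values: 5, 14 (2 points).
  x = 5: rhs = 1, matching y values: 1, 18 (2 points).
  x = 6: rhs = 7, matching y values: 8, 11 (2 points).
  x = 7: rhs = 11, matching y values: 7, 12 (2 points).
  x = 8: rhs = 0, matching y values: 0 (1 points).
  x = 9: rhs = 18, matching y values: none (0 points).
  x = 10: rhs = 14, matching y values: none (0 points).
  x = 11: rhs = 13, matching y values: none (0 points).
  x = 12: rhs = 2, matching y values: none (0 points).
  x = 13: rhs = 6, matching y values: 5, 14 (2 points).
  x = 14: rhs = 12, matching y values: none (0 points).
  x = 15: rhs = 7, matching y values: 8, 11 (2 points).
  x = 16: rhs = 16, matching y values: 4, 15 (2 points).
  x = 17: rhs = 7, matching y values: 8, 11 (2 points).
  x = 18: rhs = 5, matching y values: 9, 10 (2 points).
Total affine count: 25.
Full point count |E(F_19)| = 25 + 1 = 26.
Hasse bound: |26 − (19+1)| = |6| = 6 ≤ 2√19 ≈ 8.7178 ✓.


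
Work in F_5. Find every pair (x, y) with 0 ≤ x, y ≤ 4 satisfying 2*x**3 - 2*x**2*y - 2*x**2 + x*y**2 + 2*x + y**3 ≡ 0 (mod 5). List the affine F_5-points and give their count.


Affine F_5-points: {(0, 0), (1, 2)}; count = 2.

For each of the 25 pairs (x, y) ∈ F_5², evaluate f(x, y) mod 5. Record the zeros.
  x = 0: [0↦0, 1↦1, 2↦3, 3↦2, 4↦4]  zeros at y ∈ {0}
  x = 1: [0↦2, 1↦2, 2↦0, 3↦2, 4↦4]  zeros at y ∈ {2}
  x = 2: [0↦2, 1↦2, 2↦2, 3↦3, 4↦1]  zeros at y ∈ ∅
  x = 3: [0↦2, 1↦3, 2↦1, 3↦2, 4↦2]  zeros at y ∈ ∅
  x = 4: [0↦4, 1↦2, 2↦4, 3↦1, 4↦4]  zeros at y ∈ ∅
Collecting zeros: affine points = {(0, 0), (1, 2)}.
Total count |C(F_5)_aff| = 2.


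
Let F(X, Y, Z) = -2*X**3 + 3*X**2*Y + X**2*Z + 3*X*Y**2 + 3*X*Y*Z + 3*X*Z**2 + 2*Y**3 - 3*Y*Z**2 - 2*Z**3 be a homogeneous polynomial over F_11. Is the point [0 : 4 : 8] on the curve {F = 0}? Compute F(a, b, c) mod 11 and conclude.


F(0,4,8) ≡ 8 (mod 11); P is NOT on the curve.

Evaluate F(0, 4, 8) term-by-term (mod 11).
  -2*X**3 ↦ -2·0·1·1 = 0
  3*X**2*Y ↦ 3·0·4·1 = 0
  X**2*Z ↦ 1·0·1·8 = 0
  3*X*Y**2 ↦ 3·0·16·1 = 0
  3*X*Y*Z ↦ 3·0·4·8 = 0
  3*X*Z**2 ↦ 3·0·1·64 = 0
  2*Y**3 ↦ 2·1·64·1 = 128
  -3*Y*Z**2 ↦ -3·1·4·64 = -768
  -2*Z**3 ↦ -2·1·1·512 = -1024
Sum: F(0, 4, 8) = (0) + (0) + (0) + (0) + (0) + (0) + (128) + (-768) + (-1024) = -1664.
Reducing mod 11: -1664 ≡ 8 (mod 11).
Since F(a, b, c) ≡ 8 ≠ 0 (mod 11), P does NOT lie on the curve.


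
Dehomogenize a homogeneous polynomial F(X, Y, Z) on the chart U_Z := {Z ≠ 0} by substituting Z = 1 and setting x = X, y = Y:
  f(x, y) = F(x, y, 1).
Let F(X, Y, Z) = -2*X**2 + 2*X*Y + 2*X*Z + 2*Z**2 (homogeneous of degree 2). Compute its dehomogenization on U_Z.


f(x, y) = -2*x**2 + 2*x*y + 2*x + 2

On U_Z we set Z = 1. Each monomial c·X^i·Y^j·Z^k in F becomes c·x^i·y^j·1^k = c·x^i·y^j.
Substituting Z = 1: F(X, Y, 1) = -2*x**2 + 2*x*y + 2*x + 2.
Note: deg(f) ≤ deg(F) = 2; strict inequality happens when F is divisible by Z (lost terms).


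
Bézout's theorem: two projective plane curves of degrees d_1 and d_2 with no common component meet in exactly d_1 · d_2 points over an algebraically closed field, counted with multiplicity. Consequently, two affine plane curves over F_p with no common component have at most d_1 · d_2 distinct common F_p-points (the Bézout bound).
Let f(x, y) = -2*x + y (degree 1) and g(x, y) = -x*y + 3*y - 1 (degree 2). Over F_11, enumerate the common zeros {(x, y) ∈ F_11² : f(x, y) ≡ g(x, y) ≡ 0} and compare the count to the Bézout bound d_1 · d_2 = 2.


Common zeros: ∅; count = 0; Bézout bound = 2.

deg(f) = 1, deg(g) = 2, so Bézout bound = 2.
Scan x ∈ F_11. For each x, list the y ∈ F_11 with f(x, y) ≡ 0 and those with g(x, y) ≡ 0 (mod 11); the common zeros in that column are the intersection.
  x = 0: f ≡ 0 at y ∈ {0}; g ≡ 0 at y ∈ {4}; common: ∅.
  x = 1: f ≡ 0 at y ∈ {2}; g ≡ 0 at y ∈ {6}; common: ∅.
  x = 2: f ≡ 0 at y ∈ {4}; g ≡ 0 at y ∈ {1}; common: ∅.
  x = 3: f ≡ 0 at y ∈ {6}; g ≡ 0 at y ∈ ∅; common: ∅.
  x = 4: f ≡ 0 at y ∈ {8}; g ≡ 0 at y ∈ {10}; common: ∅.
  x = 5: f ≡ 0 at y ∈ {10}; g ≡ 0 at y ∈ {5}; common: ∅.
  x = 6: f ≡ 0 at y ∈ {1}; g ≡ 0 at y ∈ {7}; common: ∅.
  x = 7: f ≡ 0 at y ∈ {3}; g ≡ 0 at y ∈ {8}; common: ∅.
  x = 8: f ≡ 0 at y ∈ {5}; g ≡ 0 at y ∈ {2}; common: ∅.
  x = 9: f ≡ 0 at y ∈ {7}; g ≡ 0 at y ∈ {9}; common: ∅.
  x = 10: f ≡ 0 at y ∈ {9}; g ≡ 0 at y ∈ {3}; common: ∅.
Collecting: common zeros = ∅, so the count is 0.
Comparison with the Bézout bound: 0 ≤ 2 = deg(f)·deg(g), as expected for curves with no common component (the affine F_11-count falls short of the bound because intersections may lie at infinity, over extension fields, or carry multiplicity).


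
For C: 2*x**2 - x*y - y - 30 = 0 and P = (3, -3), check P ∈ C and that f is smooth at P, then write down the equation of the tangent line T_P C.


Tangent line at P: 15*x - 4*y - 57 = 0.

Step 1: f(3, -3) = 0, so P lies on C.
Step 2: partial derivatives
  f_x(x, y) = 4*x - y, f_y(x, y) = -x - 1.
  f_x(P) = 15, f_y(P) = -4 (gradient nonzero, so P is smooth).
Step 3: tangent line at P: 15·(x − 3) + -4·(y − -3) = 0.
Expanding: 15*x - 4*y - 57 = 0.


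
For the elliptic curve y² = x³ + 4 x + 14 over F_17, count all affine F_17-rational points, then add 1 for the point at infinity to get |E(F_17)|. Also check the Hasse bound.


Affine points = {(1, 6), (1, 11), (2, 8), (2, 9), (3, 6), (3, 11), (4, 3), (4, 14), (6, 4), (6, 13), (10, 0), (13, 6), (13, 11), (14, 3), (14, 14), (15, 7), (15, 10), (16, 3), (16, 14)}; affine count = 19; |E(F_17)| = 20.

Discriminant check: Δ ∝ 4a³ + 27b² = 4·4³ + 27·14² = 4·64 + 27·196 ≡ 6 (mod 17). Nonzero ⇒ E is nonsingular.
For each x ∈ F_17, compute rhs = x³ + 4·x + 14 mod 17, then count y ∈ F_17 with y² ≡ rhs.
  x = 0: rhs = 14, matching y values: none (0 points).
  x = 1: rhs = 2, matching y values: 6, 11 (2 points).
  x = 2: rhs = 13, matching y values: 8, 9 (2 points).
  x = 3: rhs = 2, matching y values: 6, 11 (2 points).
  x = 4: rhs = 9, matching y values: 3, 14 (2 points).
  x = 5: rhs = 6, matching y values: none (0 points).
  x = 6: rhs = 16, matching y values: 4, 13 (2 points).
  x = 7: rhs = 11, matching y values: none (0 points).
  x = 8: rhs = 14, matching y values: none (0 points).
  x = 9: rhs = 14, matching y values: none (0 points).
  x = 10: rhs = 0, matching y values: 0 (1 points).
  x = 11: rhs = 12, matching y values: none (0 points).
  x = 12: rhs = 5, matching y values: none (0 points).
  x = 13: rhs = 2, matching y values: 6, 11 (2 points).
  x = 14: rhs = 9, matching y values: 3, 14 (2 points).
  x = 15: rhs = 15, matching y values: 7, 10 (2 points).
  x = 16: rhs = 9, matching y values: 3, 14 (2 points).
Total affine count: 19.
Full point count |E(F_17)| = 19 + 1 = 20.
Hasse bound: |20 − (17+1)| = |2| = 2 ≤ 2√17 ≈ 8.2462 ✓.


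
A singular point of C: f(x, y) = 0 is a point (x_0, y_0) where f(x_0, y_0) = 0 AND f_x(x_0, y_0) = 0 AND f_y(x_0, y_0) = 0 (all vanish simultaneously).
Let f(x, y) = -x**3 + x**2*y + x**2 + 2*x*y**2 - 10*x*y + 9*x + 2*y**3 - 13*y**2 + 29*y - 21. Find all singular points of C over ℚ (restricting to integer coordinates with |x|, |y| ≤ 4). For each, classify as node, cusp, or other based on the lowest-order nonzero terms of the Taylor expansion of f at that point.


Singular points: {(1, 2)}; classification: cusp.

Compute partial derivatives:
  f_x = -3*x**2 + 2*x*y + 2*x + 2*y**2 - 10*y + 9.
  f_y = x**2 + 4*x*y - 10*x + 6*y**2 - 26*y + 29.
Scan x_0 ∈ {−4, ..., 4}. For each x_0, f_y(x_0, y) is a polynomial in y; find its integer roots y ∈ {−4, ..., 4}, then test f_x and f at those candidates.
  x = -4: f_y(-4, y) = 6*y**2 - 42*y + 85; no integer root y with |y| ≤ 4.
  x = -3: f_y(-3, y) = 6*y**2 - 38*y + 68; no integer root y with |y| ≤ 4.
  x = -2: f_y(-2, y) = 6*y**2 - 34*y + 53; no integer root y with |y| ≤ 4.
  x = -1: f_y(-1, y) = 6*y**2 - 30*y + 40; no integer root y with |y| ≤ 4.
  x = 0: f_y(0, y) = 6*y**2 - 26*y + 29; no integer root y with |y| ≤ 4.
  x = 1: f_y(1, y) = 6*y**2 - 22*y + 20; vanishes at y ∈ {2}. (1, 2): f_x = 0, f = 0 — SINGULAR.
  x = 2: f_y(2, y) = 6*y**2 - 18*y + 13; no integer root y with |y| ≤ 4.
  x = 3: f_y(3, y) = 6*y**2 - 14*y + 8; vanishes at y ∈ {1}. (3, 1): f_x = -14 ≠ 0.
  x = 4: f_y(4, y) = 6*y**2 - 10*y + 5; no integer root y with |y| ≤ 4.
Only singular point on the grid: (1, 2).
Classify: substitute x = 1 + u, y = 2 + v and expand: f = -u**3 + u**2*v + 2*u*v**2 + 2*v**3 + v**2.
No constant or linear terms (consistent with a singular point). Quadratic part: v**2. Cubic part: -u**3 + u**2*v + 2*u*v**2 + 2*v**3.
The quadratic part v**2 is a perfect square, so there is a single (double) tangent line v = 0, i.e. y = 2. Restricting the cubic part to that line (v = 0) leaves -u**3 ≠ 0, so f is not divisible by v and the branch is v² ≈ u**3 to lowest order — this is a cusp.
Classification: cusp.


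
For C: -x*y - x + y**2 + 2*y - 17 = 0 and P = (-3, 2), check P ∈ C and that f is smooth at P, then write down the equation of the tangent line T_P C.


Tangent line at P: -3*x + 9*y - 27 = 0.

Step 1: f(-3, 2) = 0, so P lies on C.
Step 2: partial derivatives
  f_x(x, y) = -y - 1, f_y(x, y) = -x + 2*y + 2.
  f_x(P) = -3, f_y(P) = 9 (gradient nonzero, so P is smooth).
Step 3: tangent line at P: -3·(x − -3) + 9·(y − 2) = 0.
Expanding: -3*x + 9*y - 27 = 0.


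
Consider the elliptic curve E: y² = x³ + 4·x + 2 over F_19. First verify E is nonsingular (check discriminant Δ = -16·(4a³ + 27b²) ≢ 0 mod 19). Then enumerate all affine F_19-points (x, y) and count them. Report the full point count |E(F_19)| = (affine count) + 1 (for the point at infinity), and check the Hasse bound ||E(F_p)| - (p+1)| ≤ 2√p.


Affine points = {(1, 8), (1, 11), (4, 5), (4, 14), (9, 8), (9, 11), (10, 4), (10, 15), (11, 3), (11, 16), (12, 7), (12, 12), (13, 3), (13, 16), (14, 3), (14, 16), (15, 6), (15, 13), (16, 1), (16, 18), (17, 9), (17, 10), (18, 4), (18, 15)}; affine count = 24; |E(F_19)| = 25.

Discriminant check: Δ ∝ 4a³ + 27b² = 4·4³ + 27·2² = 4·64 + 27·4 ≡ 3 (mod 19). Nonzero ⇒ E is nonsingular.
For each x ∈ F_19, compute rhs = x³ + 4·x + 2 mod 19, then count y ∈ F_19 with y² ≡ rhs.
  x = 0: rhs = 2, matching y values: none (0 points).
  x = 1: rhs = 7, matching y values: 8, 11 (2 points).
  x = 2: rhs = 18, matching y values: none (0 points).
  x = 3: rhs = 3, matching y values: none (0 points).
  x = 4: rhs = 6, matching y values: 5, 14 (2 points).
  x = 5: rhs = 14, matching y values: none (0 points).
  x = 6: rhs = 14, matching y values: none (0 points).
  x = 7: rhs = 12, matching y values: none (0 points).
  x = 8: rhs = 14, matching y values: none (0 points).
  x = 9: rhs = 7, matching y values: 8, 11 (2 points).
  x = 10: rhs = 16, matching y values: 4, 15 (2 points).
  x = 11: rhs = 9, matching y values: 3, 16 (2 points).
  x = 12: rhs = 11, matching y values: 7, 12 (2 points).
  x = 13: rhs = 9, matching y values: 3, 16 (2 points).
  x = 14: rhs = 9, matching y values: 3, 16 (2 points).
  x = 15: rhs = 17, matching y values: 6, 13 (2 points).
  x = 16: rhs = 1, matching y values: 1, 18 (2 points).
  x = 17: rhs = 5, matching y values: 9, 10 (2 points).
  x = 18: rhs = 16, matching y values: 4, 15 (2 points).
Total affine count: 24.
Full point count |E(F_19)| = 24 + 1 = 25.
Hasse bound: |25 − (19+1)| = |5| = 5 ≤ 2√19 ≈ 8.7178 ✓.


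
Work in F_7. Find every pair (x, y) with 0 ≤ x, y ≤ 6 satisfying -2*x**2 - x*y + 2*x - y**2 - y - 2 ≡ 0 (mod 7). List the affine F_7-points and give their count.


Affine F_7-points: {(0, 3), (3, 0), (3, 3), (5, 0), (5, 1), (6, 1), (6, 6)}; count = 7.

For each of the 49 pairs (x, y) ∈ F_7², evaluate f(x, y) mod 7. Record the zeros.
  x = 0: [0↦5, 1↦3, 2↦6, 3↦0, 4↦6, 5↦3, 6↦5]  zeros at y ∈ {3}
  x = 1: [0↦5, 1↦2, 2↦4, 3↦4, 4↦2, 5↦5, 6↦6]  zeros at y ∈ ∅
  x = 2: [0↦1, 1↦4, 2↦5, 3↦4, 4↦1, 5↦3, 6↦3]  zeros at y ∈ ∅
  x = 3: [0↦0, 1↦2, 2↦2, 3↦0, 4↦3, 5↦4, 6↦3]  zeros at y ∈ {0, 3}
  x = 4: [0↦2, 1↦3, 2↦2, 3↦6, 4↦1, 5↦1, 6↦6]  zeros at y ∈ ∅
  x = 5: [0↦0, 1↦0, 2↦5, 3↦1, 4↦2, 5↦1, 6↦5]  zeros at y ∈ {0, 1}
  x = 6: [0↦1, 1↦0, 2↦4, 3↦6, 4↦6, 5↦4, 6↦0]  zeros at y ∈ {1, 6}
Collecting zeros: affine points = {(0, 3), (3, 0), (3, 3), (5, 0), (5, 1), (6, 1), (6, 6)}.
Total count |C(F_7)_aff| = 7.


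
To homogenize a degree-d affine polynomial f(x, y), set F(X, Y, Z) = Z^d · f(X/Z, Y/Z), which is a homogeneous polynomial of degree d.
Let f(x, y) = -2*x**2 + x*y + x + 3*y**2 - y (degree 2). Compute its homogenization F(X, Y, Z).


F(X, Y, Z) = -2*X**2 + X*Y + X*Z + 3*Y**2 - Y*Z

deg(f) = 2.
Substitute x = X/Z, y = Y/Z into f, then multiply by Z^2.
  monomial -2·x^2·y^0 ↦ -2·X^2·Y^0·Z^0.
  monomial 1·x^1·y^1 ↦ 1·X^1·Y^1·Z^0.
  monomial 1·x^1·y^0 ↦ 1·X^1·Y^0·Z^1.
  monomial 3·x^0·y^2 ↦ 3·X^0·Y^2·Z^0.
  monomial -1·x^0·y^1 ↦ -1·X^0·Y^1·Z^1.
Collecting: F(X, Y, Z) = -2*X**2 + X*Y + X*Z + 3*Y**2 - Y*Z.


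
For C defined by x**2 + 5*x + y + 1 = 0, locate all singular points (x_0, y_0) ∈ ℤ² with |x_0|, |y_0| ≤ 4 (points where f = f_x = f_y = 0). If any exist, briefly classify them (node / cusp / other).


No singular points in the scanned grid; C is smooth there.

Compute partial derivatives:
  f_x = 2*x + 5.
  f_y = 1.
f_y = 1 is a nonzero constant, so f_y never vanishes: no point (x, y) can satisfy f = f_x = f_y = 0. In particular no (x, y) ∈ {−4, ..., 4}² is singular; the curve is smooth.


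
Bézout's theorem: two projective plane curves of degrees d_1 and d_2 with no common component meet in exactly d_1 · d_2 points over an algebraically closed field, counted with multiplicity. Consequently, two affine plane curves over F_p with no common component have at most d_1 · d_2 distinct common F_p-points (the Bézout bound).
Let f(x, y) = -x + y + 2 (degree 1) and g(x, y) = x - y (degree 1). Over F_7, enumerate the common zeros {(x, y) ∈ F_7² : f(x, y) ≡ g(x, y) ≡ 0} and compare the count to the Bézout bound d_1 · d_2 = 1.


Common zeros: ∅; count = 0; Bézout bound = 1.

deg(f) = 1, deg(g) = 1, so Bézout bound = 1.
Scan x ∈ F_7. For each x, list the y ∈ F_7 with f(x, y) ≡ 0 and those with g(x, y) ≡ 0 (mod 7); the common zeros in that column are the intersection.
  x = 0: f ≡ 0 at y ∈ {5}; g ≡ 0 at y ∈ {0}; common: ∅.
  x = 1: f ≡ 0 at y ∈ {6}; g ≡ 0 at y ∈ {1}; common: ∅.
  x = 2: f ≡ 0 at y ∈ {0}; g ≡ 0 at y ∈ {2}; common: ∅.
  x = 3: f ≡ 0 at y ∈ {1}; g ≡ 0 at y ∈ {3}; common: ∅.
  x = 4: f ≡ 0 at y ∈ {2}; g ≡ 0 at y ∈ {4}; common: ∅.
  x = 5: f ≡ 0 at y ∈ {3}; g ≡ 0 at y ∈ {5}; common: ∅.
  x = 6: f ≡ 0 at y ∈ {4}; g ≡ 0 at y ∈ {6}; common: ∅.
Collecting: common zeros = ∅, so the count is 0.
Comparison with the Bézout bound: 0 ≤ 1 = deg(f)·deg(g), as expected for curves with no common component (the affine F_7-count falls short of the bound because intersections may lie at infinity, over extension fields, or carry multiplicity).


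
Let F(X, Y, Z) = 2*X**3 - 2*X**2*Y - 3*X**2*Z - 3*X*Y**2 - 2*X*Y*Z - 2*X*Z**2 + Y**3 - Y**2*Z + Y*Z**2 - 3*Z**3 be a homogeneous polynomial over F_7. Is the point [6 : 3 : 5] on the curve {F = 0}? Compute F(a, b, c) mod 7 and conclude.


F(6,3,5) ≡ 4 (mod 7); P is NOT on the curve.

Evaluate F(6, 3, 5) term-by-term (mod 7).
  2*X**3 ↦ 2·216·1·1 = 432
  -2*X**2*Y ↦ -2·36·3·1 = -216
  -3*X**2*Z ↦ -3·36·1·5 = -540
  -3*X*Y**2 ↦ -3·6·9·1 = -162
  -2*X*Y*Z ↦ -2·6·3·5 = -180
  -2*X*Z**2 ↦ -2·6·1·25 = -300
  Y**3 ↦ 1·1·27·1 = 27
  -Y**2*Z ↦ -1·1·9·5 = -45
  Y*Z**2 ↦ 1·1·3·25 = 75
  -3*Z**3 ↦ -3·1·1·125 = -375
Sum: F(6, 3, 5) = (432) + (-216) + (-540) + (-162) + (-180) + (-300) + (27) + (-45) + (75) + (-375) = -1284.
Reducing mod 7: -1284 ≡ 4 (mod 7).
Since F(a, b, c) ≡ 4 ≠ 0 (mod 7), P does NOT lie on the curve.


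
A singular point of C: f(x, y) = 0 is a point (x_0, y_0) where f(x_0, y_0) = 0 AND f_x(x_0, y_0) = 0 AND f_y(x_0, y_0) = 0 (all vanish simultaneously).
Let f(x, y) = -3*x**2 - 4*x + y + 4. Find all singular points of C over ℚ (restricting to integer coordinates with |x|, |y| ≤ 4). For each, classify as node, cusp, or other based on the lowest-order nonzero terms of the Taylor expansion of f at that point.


No singular points in the scanned grid; C is smooth there.

Compute partial derivatives:
  f_x = -6*x - 4.
  f_y = 1.
f_y = 1 is a nonzero constant, so f_y never vanishes: no point (x, y) can satisfy f = f_x = f_y = 0. In particular no (x, y) ∈ {−4, ..., 4}² is singular; the curve is smooth.


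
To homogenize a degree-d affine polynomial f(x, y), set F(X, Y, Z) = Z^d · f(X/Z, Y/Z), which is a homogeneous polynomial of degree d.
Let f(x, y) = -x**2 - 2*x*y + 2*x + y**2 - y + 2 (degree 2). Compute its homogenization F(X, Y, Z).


F(X, Y, Z) = -X**2 - 2*X*Y + 2*X*Z + Y**2 - Y*Z + 2*Z**2

deg(f) = 2.
Substitute x = X/Z, y = Y/Z into f, then multiply by Z^2.
  monomial -1·x^2·y^0 ↦ -1·X^2·Y^0·Z^0.
  monomial -2·x^1·y^1 ↦ -2·X^1·Y^1·Z^0.
  monomial 2·x^1·y^0 ↦ 2·X^1·Y^0·Z^1.
  monomial 1·x^0·y^2 ↦ 1·X^0·Y^2·Z^0.
  monomial -1·x^0·y^1 ↦ -1·X^0·Y^1·Z^1.
  monomial 2·x^0·y^0 ↦ 2·X^0·Y^0·Z^2.
Collecting: F(X, Y, Z) = -X**2 - 2*X*Y + 2*X*Z + Y**2 - Y*Z + 2*Z**2.


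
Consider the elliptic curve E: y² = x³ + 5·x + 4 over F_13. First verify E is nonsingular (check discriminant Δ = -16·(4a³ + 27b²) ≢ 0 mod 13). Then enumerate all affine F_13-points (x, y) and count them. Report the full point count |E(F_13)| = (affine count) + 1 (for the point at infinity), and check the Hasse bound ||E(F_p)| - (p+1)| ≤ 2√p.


Affine points = {(0, 2), (0, 11), (1, 6), (1, 7), (2, 3), (2, 10), (4, 6), (4, 7), (6, 4), (6, 9), (8, 6), (8, 7), (10, 1), (10, 12), (11, 5), (11, 8)}; affine count = 16; |E(F_13)| = 17.

Discriminant check: Δ ∝ 4a³ + 27b² = 4·5³ + 27·4² = 4·125 + 27·16 ≡ 9 (mod 13). Nonzero ⇒ E is nonsingular.
For each x ∈ F_13, compute rhs = x³ + 5·x + 4 mod 13, then count y ∈ F_13 with y² ≡ rhs.
  x = 0: rhs = 4, matching y values: 2, 11 (2 points).
  x = 1: rhs = 10, matching y values: 6, 7 (2 points).
  x = 2: rhs = 9, matching y values: 3, 10 (2 points).
  x = 3: rhs = 7, matching y values: none (0 points).
  x = 4: rhs = 10, matching y values: 6, 7 (2 points).
  x = 5: rhs = 11, matching y values: none (0 points).
  x = 6: rhs = 3, matching y values: 4, 9 (2 points).
  x = 7: rhs = 5, matching y values: none (0 points).
  x = 8: rhs = 10, matching y values: 6, 7 (2 points).
  x = 9: rhs = 11, matching y values: none (0 points).
  x = 10: rhs = 1, matching y values: 1, 12 (2 points).
  x = 11: rhs = 12, matching y values: 5, 8 (2 points).
  x = 12: rhs = 11, matching y values: none (0 points).
Total affine count: 16.
Full point count |E(F_13)| = 16 + 1 = 17.
Hasse bound: |17 − (13+1)| = |3| = 3 ≤ 2√13 ≈ 7.2111 ✓.


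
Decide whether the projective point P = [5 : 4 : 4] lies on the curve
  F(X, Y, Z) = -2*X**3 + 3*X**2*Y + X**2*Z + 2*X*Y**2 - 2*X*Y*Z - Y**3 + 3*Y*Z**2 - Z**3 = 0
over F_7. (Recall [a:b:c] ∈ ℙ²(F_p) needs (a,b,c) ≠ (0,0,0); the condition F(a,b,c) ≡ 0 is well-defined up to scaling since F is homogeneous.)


F(5,4,4) ≡ 4 (mod 7); P is NOT on the curve.

Evaluate F(5, 4, 4) term-by-term (mod 7).
  -2*X**3 ↦ -2·125·1·1 = -250
  3*X**2*Y ↦ 3·25·4·1 = 300
  X**2*Z ↦ 1·25·1·4 = 100
  2*X*Y**2 ↦ 2·5·16·1 = 160
  -2*X*Y*Z ↦ -2·5·4·4 = -160
  -Y**3 ↦ -1·1·64·1 = -64
  3*Y*Z**2 ↦ 3·1·4·16 = 192
  -Z**3 ↦ -1·1·1·64 = -64
Sum: F(5, 4, 4) = (-250) + (300) + (100) + (160) + (-160) + (-64) + (192) + (-64) = 214.
Reducing mod 7: 214 ≡ 4 (mod 7).
Since F(a, b, c) ≡ 4 ≠ 0 (mod 7), P does NOT lie on the curve.


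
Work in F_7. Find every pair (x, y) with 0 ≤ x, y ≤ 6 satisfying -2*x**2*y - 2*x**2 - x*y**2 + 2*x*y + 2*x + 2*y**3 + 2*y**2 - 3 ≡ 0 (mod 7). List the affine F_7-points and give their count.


Affine F_7-points: {(0, 2), (1, 1), (2, 0), (2, 3), (2, 4), (3, 4), (4, 3), (4, 6), (5, 1), (5, 2), (6, 0)}; count = 11.

For each of the 49 pairs (x, y) ∈ F_7², evaluate f(x, y) mod 7. Record the zeros.
  x = 0: [0↦4, 1↦1, 2↦0, 3↦6, 4↦3, 5↦3, 6↦4]  zeros at y ∈ {2}
  x = 1: [0↦4, 1↦0, 2↦3, 3↦4, 4↦1, 5↦6, 6↦3]  zeros at y ∈ {1}
  x = 2: [0↦0, 1↦5, 2↦1, 3↦0, 4↦0, 5↦6, 6↦2]  zeros at y ∈ {0, 3, 4}
  x = 3: [0↦6, 1↦2, 2↦1, 3↦1, 4↦0, 5↦3, 6↦1]  zeros at y ∈ {4}
  x = 4: [0↦1, 1↦5, 2↦3, 3↦0, 4↦1, 5↦4, 6↦0]  zeros at y ∈ {3, 6}
  x = 5: [0↦6, 1↦0, 2↦0, 3↦4, 4↦3, 5↦2, 6↦6]  zeros at y ∈ {1, 2}
  x = 6: [0↦0, 1↦1, 2↦6, 3↦6, 4↦6, 5↦4, 6↦5]  zeros at y ∈ {0}
Collecting zeros: affine points = {(0, 2), (1, 1), (2, 0), (2, 3), (2, 4), (3, 4), (4, 3), (4, 6), (5, 1), (5, 2), (6, 0)}.
Total count |C(F_7)_aff| = 11.


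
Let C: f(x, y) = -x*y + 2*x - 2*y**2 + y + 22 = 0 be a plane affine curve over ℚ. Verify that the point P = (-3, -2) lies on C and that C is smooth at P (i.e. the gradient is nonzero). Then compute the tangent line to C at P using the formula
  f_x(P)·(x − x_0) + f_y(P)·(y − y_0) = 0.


Tangent line at P: 4*x + 12*y + 36 = 0.

Step 1: f(-3, -2) = 0, so P lies on C.
Step 2: partial derivatives
  f_x(x, y) = 2 - y, f_y(x, y) = -x - 4*y + 1.
  f_x(P) = 4, f_y(P) = 12 (gradient nonzero, so P is smooth).
Step 3: tangent line at P: 4·(x − -3) + 12·(y − -2) = 0.
Expanding: 4*x + 12*y + 36 = 0.


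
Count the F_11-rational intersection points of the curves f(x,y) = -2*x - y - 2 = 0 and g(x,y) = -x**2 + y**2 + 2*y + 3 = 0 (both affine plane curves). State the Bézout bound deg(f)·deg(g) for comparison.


Common zeros: ∅; count = 0; Bézout bound = 2.

deg(f) = 1, deg(g) = 2, so Bézout bound = 2.
Scan x ∈ F_11. For each x, list the y ∈ F_11 with f(x, y) ≡ 0 and those with g(x, y) ≡ 0 (mod 11); the common zeros in that column are the intersection.
  x = 0: f ≡ 0 at y ∈ {9}; g ≡ 0 at y ∈ {2, 7}; common: ∅.
  x = 1: f ≡ 0 at y ∈ {7}; g ≡ 0 at y ∈ ∅; common: ∅.
  x = 2: f ≡ 0 at y ∈ {5}; g ≡ 0 at y ∈ ∅; common: ∅.
  x = 3: f ≡ 0 at y ∈ {3}; g ≡ 0 at y ∈ ∅; common: ∅.
  x = 4: f ≡ 0 at y ∈ {1}; g ≡ 0 at y ∈ {4, 5}; common: ∅.
  x = 5: f ≡ 0 at y ∈ {10}; g ≡ 0 at y ∈ {0, 9}; common: ∅.
  x = 6: f ≡ 0 at y ∈ {8}; g ≡ 0 at y ∈ {0, 9}; common: ∅.
  x = 7: f ≡ 0 at y ∈ {6}; g ≡ 0 at y ∈ {4, 5}; common: ∅.
  x = 8: f ≡ 0 at y ∈ {4}; g ≡ 0 at y ∈ ∅; common: ∅.
  x = 9: f ≡ 0 at y ∈ {2}; g ≡ 0 at y ∈ ∅; common: ∅.
  x = 10: f ≡ 0 at y ∈ {0}; g ≡ 0 at y ∈ ∅; common: ∅.
Collecting: common zeros = ∅, so the count is 0.
Comparison with the Bézout bound: 0 ≤ 2 = deg(f)·deg(g), as expected for curves with no common component (the affine F_11-count falls short of the bound because intersections may lie at infinity, over extension fields, or carry multiplicity).


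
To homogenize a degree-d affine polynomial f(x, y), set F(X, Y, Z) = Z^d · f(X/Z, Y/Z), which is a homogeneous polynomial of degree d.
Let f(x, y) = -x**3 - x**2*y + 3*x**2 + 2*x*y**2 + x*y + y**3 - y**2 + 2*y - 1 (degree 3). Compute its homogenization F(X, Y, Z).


F(X, Y, Z) = -X**3 - X**2*Y + 3*X**2*Z + 2*X*Y**2 + X*Y*Z + Y**3 - Y**2*Z + 2*Y*Z**2 - Z**3

deg(f) = 3.
Substitute x = X/Z, y = Y/Z into f, then multiply by Z^3.
  monomial -1·x^3·y^0 ↦ -1·X^3·Y^0·Z^0.
  monomial -1·x^2·y^1 ↦ -1·X^2·Y^1·Z^0.
  monomial 3·x^2·y^0 ↦ 3·X^2·Y^0·Z^1.
  monomial 2·x^1·y^2 ↦ 2·X^1·Y^2·Z^0.
  monomial 1·x^1·y^1 ↦ 1·X^1·Y^1·Z^1.
  monomial 1·x^0·y^3 ↦ 1·X^0·Y^3·Z^0.
  monomial -1·x^0·y^2 ↦ -1·X^0·Y^2·Z^1.
  monomial 2·x^0·y^1 ↦ 2·X^0·Y^1·Z^2.
  monomial -1·x^0·y^0 ↦ -1·X^0·Y^0·Z^3.
Collecting: F(X, Y, Z) = -X**3 - X**2*Y + 3*X**2*Z + 2*X*Y**2 + X*Y*Z + Y**3 - Y**2*Z + 2*Y*Z**2 - Z**3.


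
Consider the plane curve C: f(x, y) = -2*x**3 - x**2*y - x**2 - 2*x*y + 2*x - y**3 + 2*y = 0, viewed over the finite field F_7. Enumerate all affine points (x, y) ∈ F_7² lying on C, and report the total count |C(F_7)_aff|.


Affine F_7-points: {(0, 0), (0, 3), (0, 4), (3, 2), (4, 5), (5, 6)}; count = 6.

For each of the 49 pairs (x, y) ∈ F_7², evaluate f(x, y) mod 7. Record the zeros.
  x = 0: [0↦0, 1↦1, 2↦3, 3↦0, 4↦0, 5↦4, 6↦6]  zeros at y ∈ {0, 3, 4}
  x = 1: [0↦6, 1↦4, 2↦3, 3↦4, 4↦1, 5↦2, 6↦1]  zeros at y ∈ ∅
  x = 2: [0↦5, 1↦5, 2↦6, 3↦2, 4↦1, 5↦4, 6↦5]  zeros at y ∈ ∅
  x = 3: [0↦6, 1↦6, 2↦0, 3↦3, 4↦2, 5↦5, 6↦6]  zeros at y ∈ {2}
  x = 4: [0↦4, 1↦2, 2↦1, 3↦2, 4↦6, 5↦0, 6↦6]  zeros at y ∈ {5}
  x = 5: [0↦1, 1↦2, 2↦4, 3↦1, 4↦1, 5↦5, 6↦0]  zeros at y ∈ {6}
  x = 6: [0↦6, 1↦1, 2↦4, 3↦2, 4↦3, 5↦1, 6↦4]  zeros at y ∈ ∅
Collecting zeros: affine points = {(0, 0), (0, 3), (0, 4), (3, 2), (4, 5), (5, 6)}.
Total count |C(F_7)_aff| = 6.


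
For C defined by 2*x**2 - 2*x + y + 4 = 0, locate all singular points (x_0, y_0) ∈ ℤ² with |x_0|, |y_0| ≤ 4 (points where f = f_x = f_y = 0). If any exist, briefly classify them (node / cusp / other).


No singular points in the scanned grid; C is smooth there.

Compute partial derivatives:
  f_x = 4*x - 2.
  f_y = 1.
f_y = 1 is a nonzero constant, so f_y never vanishes: no point (x, y) can satisfy f = f_x = f_y = 0. In particular no (x, y) ∈ {−4, ..., 4}² is singular; the curve is smooth.


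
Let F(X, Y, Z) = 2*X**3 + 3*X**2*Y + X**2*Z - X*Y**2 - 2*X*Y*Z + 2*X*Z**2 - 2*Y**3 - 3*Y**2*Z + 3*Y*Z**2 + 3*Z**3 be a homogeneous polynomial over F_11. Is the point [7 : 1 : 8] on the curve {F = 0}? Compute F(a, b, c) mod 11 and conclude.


F(7,1,8) ≡ 8 (mod 11); P is NOT on the curve.

Evaluate F(7, 1, 8) term-by-term (mod 11).
  2*X**3 ↦ 2·343·1·1 = 686
  3*X**2*Y ↦ 3·49·1·1 = 147
  X**2*Z ↦ 1·49·1·8 = 392
  -X*Y**2 ↦ -1·7·1·1 = -7
  -2*X*Y*Z ↦ -2·7·1·8 = -112
  2*X*Z**2 ↦ 2·7·1·64 = 896
  -2*Y**3 ↦ -2·1·1·1 = -2
  -3*Y**2*Z ↦ -3·1·1·8 = -24
  3*Y*Z**2 ↦ 3·1·1·64 = 192
  3*Z**3 ↦ 3·1·1·512 = 1536
Sum: F(7, 1, 8) = (686) + (147) + (392) + (-7) + (-112) + (896) + (-2) + (-24) + (192) + (1536) = 3704.
Reducing mod 11: 3704 ≡ 8 (mod 11).
Since F(a, b, c) ≡ 8 ≠ 0 (mod 11), P does NOT lie on the curve.


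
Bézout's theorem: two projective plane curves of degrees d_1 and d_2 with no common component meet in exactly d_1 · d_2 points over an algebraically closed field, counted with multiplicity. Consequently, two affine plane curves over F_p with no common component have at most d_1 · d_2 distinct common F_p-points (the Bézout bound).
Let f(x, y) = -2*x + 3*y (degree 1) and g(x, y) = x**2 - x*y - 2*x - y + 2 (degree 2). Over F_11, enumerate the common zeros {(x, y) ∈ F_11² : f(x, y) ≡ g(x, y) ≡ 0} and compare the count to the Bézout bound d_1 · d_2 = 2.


Common zeros: ∅; count = 0; Bézout bound = 2.

deg(f) = 1, deg(g) = 2, so Bézout bound = 2.
Scan x ∈ F_11. For each x, list the y ∈ F_11 with f(x, y) ≡ 0 and those with g(x, y) ≡ 0 (mod 11); the common zeros in that column are the intersection.
  x = 0: f ≡ 0 at y ∈ {0}; g ≡ 0 at y ∈ {2}; common: ∅.
  x = 1: f ≡ 0 at y ∈ {8}; g ≡ 0 at y ∈ {6}; common: ∅.
  x = 2: f ≡ 0 at y ∈ {5}; g ≡ 0 at y ∈ {8}; common: ∅.
  x = 3: f ≡ 0 at y ∈ {2}; g ≡ 0 at y ∈ {4}; common: ∅.
  x = 4: f ≡ 0 at y ∈ {10}; g ≡ 0 at y ∈ {2}; common: ∅.
  x = 5: f ≡ 0 at y ∈ {7}; g ≡ 0 at y ∈ {1}; common: ∅.
  x = 6: f ≡ 0 at y ∈ {4}; g ≡ 0 at y ∈ {10}; common: ∅.
  x = 7: f ≡ 0 at y ∈ {1}; g ≡ 0 at y ∈ {6}; common: ∅.
  x = 8: f ≡ 0 at y ∈ {9}; g ≡ 0 at y ∈ {8}; common: ∅.
  x = 9: f ≡ 0 at y ∈ {6}; g ≡ 0 at y ∈ {1}; common: ∅.
  x = 10: f ≡ 0 at y ∈ {3}; g ≡ 0 at y ∈ ∅; common: ∅.
Collecting: common zeros = ∅, so the count is 0.
Comparison with the Bézout bound: 0 ≤ 2 = deg(f)·deg(g), as expected for curves with no common component (the affine F_11-count falls short of the bound because intersections may lie at infinity, over extension fields, or carry multiplicity).
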